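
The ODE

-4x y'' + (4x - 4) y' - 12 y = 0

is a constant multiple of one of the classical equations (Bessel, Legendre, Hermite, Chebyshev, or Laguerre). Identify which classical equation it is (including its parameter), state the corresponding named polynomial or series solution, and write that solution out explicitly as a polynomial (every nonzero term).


All three coefficients share the factor -4; dividing through by -4 gives  x y'' + (1 - x) y' + 3 y = 0.
This matches the Laguerre equation x y'' + (1 - x) y' + n y = 0 with n = 3; the polynomial solution is L_3(x).
With y = sum_k a_k x^k, matching x^k gives (k+1)k a_{k+1} + (k+1) a_{k+1} - k a_k + n a_k = 0, i.e. (k+1)^2 a_{k+1} = (k - n) a_k = (k - 3) a_k. The right side vanishes at k = 3, so the series terminates at degree 3.
Standard normalization L_n(0) = 1 gives a_0 = 1. Work upward with a_{k+1} = (k - 3) a_k / (k+1)^2:
  a_1 = (0 - 3)(1) / 1^2 = -3/1 = -3
  a_2 = (1 - 3)(-3) / 2^2 = 6/4 = 3/2
  a_3 = (2 - 3)(3/2) / 3^2 = (-3/2)/9 = -1/6
Hence L_3(x) = -x^3/6 + 3 x^2/2 - 3 x + 1.

L_3(x); series = -x^3/6 + 3 x^2/2 - 3 x + 1


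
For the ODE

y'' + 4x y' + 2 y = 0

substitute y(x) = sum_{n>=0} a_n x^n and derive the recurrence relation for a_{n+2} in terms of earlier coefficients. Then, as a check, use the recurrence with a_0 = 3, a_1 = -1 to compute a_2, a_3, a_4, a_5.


Substitute y = sum_n a_n x^n.
y''(x) has coefficient (n+2)(n+1) a_{n+2} at x^n;
4 x y'(x) has coefficient 4 n a_n at x^n (shift);
2 y(x) has coefficient 2 a_n at x^n.
Matching x^n: (n+2)(n+1) a_{n+2} + (4n + 2) a_n = 0.
Thus a_{n+2} = (-4n - 2) / ((n+1)(n+2)) * a_n.

Check with a_0 = 3, a_1 = -1 (apply the recurrence for n = 0, 1, 2, 3): a_0 = 3, a_1 = -1, a_2 = -3, a_3 = 1, a_4 = 5/2, a_5 = -7/10.

a_(n+2) = (-4n - 2) / ((n+1)(n+2)) * a_n; check: a_0 = 3, a_1 = -1, a_2 = -3, a_3 = 1, a_4 = 5/2, a_5 = -7/10


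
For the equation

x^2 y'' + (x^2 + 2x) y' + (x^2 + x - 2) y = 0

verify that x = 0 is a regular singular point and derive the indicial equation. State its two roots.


Divide by x^2 to reach normal form y'' + P_1(x) y' + P_2(x) y = 0 with P_1(x) = 1 + 2/x and P_2(x) = 1 + 1/x - 2/x^2.
x = 0 is a singular point because the y'-coefficient 1 + 2/x has a pole at x = 0 and the y-coefficient 1 + 1/x - 2/x^2 has a pole at x = 0.
It is a regular singular point because x P_1(x) = p(x) = x + 2 and x^2 P_2(x) = q(x) = x^2 + x - 2 are polynomials, hence analytic at x = 0.
p(0) = 2,  q(0) = -2.
Indicial equation: r(r-1) + p(0) r + q(0) = 0, i.e. r^2 + (p(0) - 1) r + q(0) = 0, i.e. r^2 + 1 r - 2 = 0.
Discriminant: (1)^2 - 4(-2) = 9, so r = (-1 ± 3)/2.
Solving: r_1 = 1, r_2 = -2.

indicial: r^2 + 1 r - 2 = 0; roots r_1 = 1, r_2 = -2


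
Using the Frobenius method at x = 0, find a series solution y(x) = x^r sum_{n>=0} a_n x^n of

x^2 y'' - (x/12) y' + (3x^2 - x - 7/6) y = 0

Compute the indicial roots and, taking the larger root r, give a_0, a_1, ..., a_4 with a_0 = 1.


Write in Frobenius form y'' + (p(x)/x) y' + (q(x)/x^2) y = 0:
  p(x) = -1/12,  q(x) = 3x^2 - x - 7/6.
Indicial equation: r(r-1) + (-1/12) r + (-7/6) = 0 -> roots r_1 = 7/4, r_2 = -2/3.
Take r = r_1 = 7/4. Let y(x) = x^r sum_{n>=0} a_n x^n with a_0 = 1.
Substitute y = x^r sum a_n x^n and match x^{r+n}. The recurrence is
  D(n) a_n - 1 a_{n-1} + 3 a_{n-2} = 0,  where D(n) = (r+n)(r+n-1) + (-1/12)(r+n) + (-7/6).
  a_n = [1 a_{n-1} - 3 a_{n-2}] / D(n).
Since the indicial polynomial factors as (r - r_1)(r - r_2), D(n) = (r_1 + n - r_1)(r_1 + n - r_2) = n(n + 29/12).
Evaluating step by step (a_0 = 1):
  n = 1: D(1) = 1(1 + 29/12) = 41/12; numerator = 1(1) = 1; a_1 = (1)/(41/12) = 12/41
  n = 2: D(2) = 2(2 + 29/12) = 53/6; numerator = 1(12/41) - 3(1) = -111/41; a_2 = (-111/41)/(53/6) = -666/2173
  n = 3: D(3) = 3(3 + 29/12) = 65/4; numerator = 1(-666/2173) - 3(12/41) = -2574/2173; a_3 = (-2574/2173)/(65/4) = -792/10865
  n = 4: D(4) = 4(4 + 29/12) = 77/3; numerator = 1(-792/10865) - 3(-666/2173) = 9198/10865; a_4 = (9198/10865)/(77/3) = 3942/119515

r = 7/4; a_0 = 1; a_1 = 12/41; a_2 = -666/2173; a_3 = -792/10865; a_4 = 3942/119515


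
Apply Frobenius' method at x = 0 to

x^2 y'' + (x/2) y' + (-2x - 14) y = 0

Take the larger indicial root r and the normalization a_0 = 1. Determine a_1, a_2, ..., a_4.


Write in Frobenius form y'' + (p(x)/x) y' + (q(x)/x^2) y = 0:
  p(x) = 1/2,  q(x) = -2x - 14.
Indicial equation: r(r-1) + (1/2) r + (-14) = 0 -> roots r_1 = 4, r_2 = -7/2.
Take r = r_1 = 4. Let y(x) = x^r sum_{n>=0} a_n x^n with a_0 = 1.
Substitute y = x^r sum a_n x^n and match x^{r+n}. The recurrence is
  D(n) a_n - 2 a_{n-1} = 0,  where D(n) = (r+n)(r+n-1) + (1/2)(r+n) + (-14).
  a_n = 2 / D(n) * a_{n-1}.
Since the indicial polynomial factors as (r - r_1)(r - r_2), D(n) = (r_1 + n - r_1)(r_1 + n - r_2) = n(n + 15/2).
Evaluating step by step (a_0 = 1):
  n = 1: D(1) = 1(1 + 15/2) = 17/2; numerator = 2(1) = 2; a_1 = (2)/(17/2) = 4/17
  n = 2: D(2) = 2(2 + 15/2) = 19; numerator = 2(4/17) = 8/17; a_2 = (8/17)/(19) = 8/323
  n = 3: D(3) = 3(3 + 15/2) = 63/2; numerator = 2(8/323) = 16/323; a_3 = (16/323)/(63/2) = 32/20349
  n = 4: D(4) = 4(4 + 15/2) = 46; numerator = 2(32/20349) = 64/20349; a_4 = (64/20349)/(46) = 32/468027

r = 4; a_0 = 1; a_1 = 4/17; a_2 = 8/323; a_3 = 32/20349; a_4 = 32/468027


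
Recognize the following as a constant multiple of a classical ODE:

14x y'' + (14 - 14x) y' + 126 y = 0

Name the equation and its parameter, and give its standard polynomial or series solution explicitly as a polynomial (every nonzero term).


All three coefficients share the factor 14; dividing through by 14 gives  x y'' + (1 - x) y' + 9 y = 0.
This matches the Laguerre equation x y'' + (1 - x) y' + n y = 0 with n = 9; the polynomial solution is L_9(x).
With y = sum_k a_k x^k, matching x^k gives (k+1)k a_{k+1} + (k+1) a_{k+1} - k a_k + n a_k = 0, i.e. (k+1)^2 a_{k+1} = (k - n) a_k = (k - 9) a_k. The right side vanishes at k = 9, so the series terminates at degree 9.
Standard normalization L_n(0) = 1 gives a_0 = 1. Work upward with a_{k+1} = (k - 9) a_k / (k+1)^2:
  a_1 = (0 - 9)(1) / 1^2 = -9/1 = -9
  a_2 = (1 - 9)(-9) / 2^2 = 72/4 = 18
  a_3 = (2 - 9)(18) / 3^2 = -126/9 = -14
  a_4 = (3 - 9)(-14) / 4^2 = 84/16 = 21/4
  a_5 = (4 - 9)(21/4) / 5^2 = (-105/4)/25 = -21/20
  a_6 = (5 - 9)(-21/20) / 6^2 = (21/5)/36 = 7/60
  a_7 = (6 - 9)(7/60) / 7^2 = (-7/20)/49 = -1/140
  a_8 = (7 - 9)(-1/140) / 8^2 = (1/70)/64 = 1/4480
  a_9 = (8 - 9)(1/4480) / 9^2 = (-1/4480)/81 = -1/362880
Hence L_9(x) = -x^9/362880 + x^8/4480 - x^7/140 + 7 x^6/60 - 21 x^5/20 + 21 x^4/4 - 14 x^3 + 18 x^2 - 9 x + 1.

L_9(x); series = -x^9/362880 + x^8/4480 - x^7/140 + 7 x^6/60 - 21 x^5/20 + 21 x^4/4 - 14 x^3 + 18 x^2 - 9 x + 1


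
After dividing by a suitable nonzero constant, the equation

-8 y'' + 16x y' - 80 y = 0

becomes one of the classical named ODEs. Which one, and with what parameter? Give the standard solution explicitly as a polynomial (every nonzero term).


All three coefficients share the factor -8; dividing through by -8 gives  y'' - 2x y' + 10 y = 0.
This matches the Hermite equation y'' - 2x y' + 2n y = 0 with 2n = 10, so n = 5; the polynomial solution is H_5(x).
With y = sum_k a_k x^k, matching x^k gives (k+2)(k+1) a_{k+2} = 2(k - n) a_k = 2(k - 5) a_k. The right side vanishes at k = 5, so the series with the parity of 5 terminates at degree 5.
Standard normalization: leading coefficient of H_n is 2^n, so a_5 = 2^5 = 32. Work downward with a_k = (k+1)(k+2) a_{k+2} / (2(k - n)):
  a_3 = (4)(5)(32) / (2(3 - 5)) = 640/(-4) = -160
  a_1 = (2)(3)(-160) / (2(1 - 5)) = -960/(-8) = 120
Hence H_5(x) = 32 x^5 - 160 x^3 + 120 x.

H_5(x); series = 32 x^5 - 160 x^3 + 120 x


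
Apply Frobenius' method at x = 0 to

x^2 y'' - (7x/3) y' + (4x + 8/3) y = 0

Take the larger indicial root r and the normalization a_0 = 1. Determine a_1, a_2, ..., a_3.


Write in Frobenius form y'' + (p(x)/x) y' + (q(x)/x^2) y = 0:
  p(x) = -7/3,  q(x) = 4x + 8/3.
Indicial equation: r(r-1) + (-7/3) r + (8/3) = 0 -> roots r_1 = 2, r_2 = 4/3.
Take r = r_1 = 2. Let y(x) = x^r sum_{n>=0} a_n x^n with a_0 = 1.
Substitute y = x^r sum a_n x^n and match x^{r+n}. The recurrence is
  D(n) a_n + 4 a_{n-1} = 0,  where D(n) = (r+n)(r+n-1) + (-7/3)(r+n) + (8/3).
  a_n = -4 / D(n) * a_{n-1}.
Since the indicial polynomial factors as (r - r_1)(r - r_2), D(n) = (r_1 + n - r_1)(r_1 + n - r_2) = n(n + 2/3).
Evaluating step by step (a_0 = 1):
  n = 1: D(1) = 1(1 + 2/3) = 5/3; numerator = -4(1) = -4; a_1 = (-4)/(5/3) = -12/5
  n = 2: D(2) = 2(2 + 2/3) = 16/3; numerator = -4(-12/5) = 48/5; a_2 = (48/5)/(16/3) = 9/5
  n = 3: D(3) = 3(3 + 2/3) = 11; numerator = -4(9/5) = -36/5; a_3 = (-36/5)/(11) = -36/55

r = 2; a_0 = 1; a_1 = -12/5; a_2 = 9/5; a_3 = -36/55


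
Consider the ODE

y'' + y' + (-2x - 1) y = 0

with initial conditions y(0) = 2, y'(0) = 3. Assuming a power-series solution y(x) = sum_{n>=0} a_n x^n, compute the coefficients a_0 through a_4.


Ansatz: y(x) = sum_{n>=0} a_n x^n, so y'(x) = sum_{n>=1} n a_n x^(n-1) and y''(x) = sum_{n>=2} n(n-1) a_n x^(n-2).
Substitute into P(x) y'' + Q(x) y' + R(x) y = 0 with P(x) = 1, Q(x) = 1, R(x) = -2x - 1, and match powers of x.
Initial conditions: a_0 = 2, a_1 = 3.
Setting the coefficient of each power of x to zero and solving order by order (substituting the coefficients already found):
  x^0: 2 a_2 + a_1 - a_0 = 0  ->  2 a_2 = -a_1 + a_0 = -1  ->  a_2 = -1/2
  x^1: 6 a_3 + 2 a_2 - a_1 - 2 a_0 = 0  ->  6 a_3 = -2 a_2 + a_1 + 2 a_0 = 8  ->  a_3 = 4/3
  x^2: 12 a_4 + 3 a_3 - a_2 - 2 a_1 = 0  ->  12 a_4 = -3 a_3 + a_2 + 2 a_1 = 3/2  ->  a_4 = 1/8
Truncated series: y(x) = 2 + 3 x - (1/2) x^2 + (4/3) x^3 + (1/8) x^4 + O(x^5).

a_0 = 2; a_1 = 3; a_2 = -1/2; a_3 = 4/3; a_4 = 1/8


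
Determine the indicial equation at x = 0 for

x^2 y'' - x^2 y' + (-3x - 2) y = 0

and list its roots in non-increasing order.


Divide by x^2 to reach normal form y'' + P_1(x) y' + P_2(x) y = 0 with P_1(x) = -1 and P_2(x) = -3/x - 2/x^2.
x = 0 is a singular point because the y-coefficient -3/x - 2/x^2 has a pole at x = 0.
It is a regular singular point because x P_1(x) = p(x) = -x and x^2 P_2(x) = q(x) = -3x - 2 are polynomials, hence analytic at x = 0.
p(0) = 0,  q(0) = -2.
Indicial equation: r(r-1) + p(0) r + q(0) = 0, i.e. r^2 + (p(0) - 1) r + q(0) = 0, i.e. r^2 - 1 r - 2 = 0.
Discriminant: (-1)^2 - 4(-2) = 9, so r = (1 ± 3)/2.
Solving: r_1 = 2, r_2 = -1.

indicial: r^2 - 1 r - 2 = 0; roots r_1 = 2, r_2 = -1


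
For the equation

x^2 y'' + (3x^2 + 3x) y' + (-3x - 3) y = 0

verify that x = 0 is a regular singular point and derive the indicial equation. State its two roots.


Divide by x^2 to reach normal form y'' + P_1(x) y' + P_2(x) y = 0 with P_1(x) = 3 + 3/x and P_2(x) = -3/x - 3/x^2.
x = 0 is a singular point because the y'-coefficient 3 + 3/x has a pole at x = 0 and the y-coefficient -3/x - 3/x^2 has a pole at x = 0.
It is a regular singular point because x P_1(x) = p(x) = 3x + 3 and x^2 P_2(x) = q(x) = -3x - 3 are polynomials, hence analytic at x = 0.
p(0) = 3,  q(0) = -3.
Indicial equation: r(r-1) + p(0) r + q(0) = 0, i.e. r^2 + (p(0) - 1) r + q(0) = 0, i.e. r^2 + 2 r - 3 = 0.
Discriminant: (2)^2 - 4(-3) = 16, so r = (-2 ± 4)/2.
Solving: r_1 = 1, r_2 = -3.

indicial: r^2 + 2 r - 3 = 0; roots r_1 = 1, r_2 = -3


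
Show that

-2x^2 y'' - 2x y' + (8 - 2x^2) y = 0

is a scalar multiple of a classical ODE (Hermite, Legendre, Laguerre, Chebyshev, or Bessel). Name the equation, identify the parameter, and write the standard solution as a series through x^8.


All three coefficients share the factor -2; dividing through by -2 gives  x^2 y'' + x y' + (x^2 - 4) y = 0.
This matches the Bessel equation x^2 y'' + x y' + (x^2 - nu^2) y = 0 with nu^2 = 4, so nu = 2; the solution bounded at x = 0 is J_2(x).
Frobenius at x = 0: indicial roots ±nu; for r = nu the recurrence k(k + 2nu) c_k = -c_{k-2} gives the standard series J_nu(x) = sum_{k>=0} (-1)^k / (k! (k+nu)!) (x/2)^(2k+nu). Evaluate the first 4 terms:
  k = 0: (-1)^0 / (0! * 2! * 2^2) x^2 = 1/(1*2*4) x^2 = (1/8) x^2
  k = 1: (-1)^1 / (1! * 3! * 2^4) x^4 = -1/(1*6*16) x^4 = (-1/96) x^4
  k = 2: (-1)^2 / (2! * 4! * 2^6) x^6 = 1/(2*24*64) x^6 = (1/3072) x^6
  k = 3: (-1)^3 / (3! * 5! * 2^8) x^8 = -1/(6*120*256) x^8 = (-1/184320) x^8
Hence J_2(x) = -x^8/184320 + x^6/3072 - x^4/96 + x^2/8 + ....

J_2(x); series = -x^8/184320 + x^6/3072 - x^4/96 + x^2/8


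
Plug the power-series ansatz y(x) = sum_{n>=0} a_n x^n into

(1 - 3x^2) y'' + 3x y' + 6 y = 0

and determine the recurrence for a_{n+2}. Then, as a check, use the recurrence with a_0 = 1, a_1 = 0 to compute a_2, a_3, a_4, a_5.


Substitute y = sum_n a_n x^n.
(1 - 3 x^2) y'' contributes (n+2)(n+1) a_{n+2} - 3 n(n-1) a_n at x^n.
3 x y'(x) contributes 3 n a_n at x^n.
6 y(x) contributes 6 a_n at x^n.
Matching x^n: (n+2)(n+1) a_{n+2} + (-3 n(n-1) + 3 n + 6) a_n = 0.
Thus a_{n+2} = (3 n(n-1) - 3 n - 6) / ((n+1)(n+2)) * a_n.

Check with a_0 = 1, a_1 = 0 (apply the recurrence for n = 0, 1, 2, 3): a_0 = 1, a_1 = 0, a_2 = -3, a_3 = 0, a_4 = 3/2, a_5 = 0.

a_(n+2) = (3 n(n-1) - 3 n - 6) / ((n+1)(n+2)) * a_n; check: a_0 = 1, a_1 = 0, a_2 = -3, a_3 = 0, a_4 = 3/2, a_5 = 0


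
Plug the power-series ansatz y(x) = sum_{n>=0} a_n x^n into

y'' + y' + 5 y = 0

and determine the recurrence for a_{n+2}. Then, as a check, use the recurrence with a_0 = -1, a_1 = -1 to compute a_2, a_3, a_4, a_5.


Substitute y = sum_n a_n x^n.
y''(x) has coefficient (n+2)(n+1) a_{n+2} at x^n;
y'(x) has coefficient (n+1) a_{n+1} at x^n;
5 y(x) has coefficient 5 a_n at x^n.
Matching x^n: (n+2)(n+1) a_{n+2} + (n+1) a_{n+1} + 5 a_n = 0.
Thus a_{n+2} = [-(n+1) a_{n+1} - 5 a_n] / ((n+1)(n+2)).

Check with a_0 = -1, a_1 = -1 (apply the recurrence for n = 0, 1, 2, 3): a_0 = -1, a_1 = -1, a_2 = 3, a_3 = -1/6, a_4 = -29/24, a_5 = 17/60.

a_(n+2) = [-(n+1) a_(n+1) - 5 a_n] / ((n+1)(n+2)); check: a_0 = -1, a_1 = -1, a_2 = 3, a_3 = -1/6, a_4 = -29/24, a_5 = 17/60


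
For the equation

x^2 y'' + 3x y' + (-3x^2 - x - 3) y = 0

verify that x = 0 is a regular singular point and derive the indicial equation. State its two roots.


Divide by x^2 to reach normal form y'' + P_1(x) y' + P_2(x) y = 0 with P_1(x) = 3/x and P_2(x) = -3 - 1/x - 3/x^2.
x = 0 is a singular point because the y'-coefficient 3/x has a pole at x = 0 and the y-coefficient -3 - 1/x - 3/x^2 has a pole at x = 0.
It is a regular singular point because x P_1(x) = p(x) = 3 and x^2 P_2(x) = q(x) = -3x^2 - x - 3 are polynomials, hence analytic at x = 0.
p(0) = 3,  q(0) = -3.
Indicial equation: r(r-1) + p(0) r + q(0) = 0, i.e. r^2 + (p(0) - 1) r + q(0) = 0, i.e. r^2 + 2 r - 3 = 0.
Discriminant: (2)^2 - 4(-3) = 16, so r = (-2 ± 4)/2.
Solving: r_1 = 1, r_2 = -3.

indicial: r^2 + 2 r - 3 = 0; roots r_1 = 1, r_2 = -3


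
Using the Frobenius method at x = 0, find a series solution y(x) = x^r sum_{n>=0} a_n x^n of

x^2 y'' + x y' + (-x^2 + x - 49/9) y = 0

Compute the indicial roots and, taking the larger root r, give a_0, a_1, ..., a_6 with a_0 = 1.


Write in Frobenius form y'' + (p(x)/x) y' + (q(x)/x^2) y = 0:
  p(x) = 1,  q(x) = -x^2 + x - 49/9.
Indicial equation: r(r-1) + (1) r + (-49/9) = 0 -> roots r_1 = 7/3, r_2 = -7/3.
Take r = r_1 = 7/3. Let y(x) = x^r sum_{n>=0} a_n x^n with a_0 = 1.
Substitute y = x^r sum a_n x^n and match x^{r+n}. The recurrence is
  D(n) a_n + 1 a_{n-1} - 1 a_{n-2} = 0,  where D(n) = (r+n)(r+n-1) + (1)(r+n) + (-49/9).
  a_n = [-1 a_{n-1} + 1 a_{n-2}] / D(n).
Since the indicial polynomial factors as (r - r_1)(r - r_2), D(n) = (r_1 + n - r_1)(r_1 + n - r_2) = n(n + 14/3).
Evaluating step by step (a_0 = 1):
  n = 1: D(1) = 1(1 + 14/3) = 17/3; numerator = -1(1) = -1; a_1 = (-1)/(17/3) = -3/17
  n = 2: D(2) = 2(2 + 14/3) = 40/3; numerator = -1(-3/17) + 1(1) = 20/17; a_2 = (20/17)/(40/3) = 3/34
  n = 3: D(3) = 3(3 + 14/3) = 23; numerator = -1(3/34) + 1(-3/17) = -9/34; a_3 = (-9/34)/(23) = -9/782
  n = 4: D(4) = 4(4 + 14/3) = 104/3; numerator = -1(-9/782) + 1(3/34) = 39/391; a_4 = (39/391)/(104/3) = 9/3128
  n = 5: D(5) = 5(5 + 14/3) = 145/3; numerator = -1(9/3128) + 1(-9/782) = -45/3128; a_5 = (-45/3128)/(145/3) = -27/90712
  n = 6: D(6) = 6(6 + 14/3) = 64; numerator = -1(-27/90712) + 1(9/3128) = 36/11339; a_6 = (36/11339)/(64) = 9/181424

r = 7/3; a_0 = 1; a_1 = -3/17; a_2 = 3/34; a_3 = -9/782; a_4 = 9/3128; a_5 = -27/90712; a_6 = 9/181424


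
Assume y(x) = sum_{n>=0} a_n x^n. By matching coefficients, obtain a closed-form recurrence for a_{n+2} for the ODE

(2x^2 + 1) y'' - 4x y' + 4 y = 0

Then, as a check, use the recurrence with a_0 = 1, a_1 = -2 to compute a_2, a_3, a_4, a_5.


Substitute y = sum_n a_n x^n.
(1 + 2 x^2) y'' contributes (n+2)(n+1) a_{n+2} + 2 n(n-1) a_n at x^n.
-4 x y'(x) contributes -4 n a_n at x^n.
4 y(x) contributes 4 a_n at x^n.
Matching x^n: (n+2)(n+1) a_{n+2} + (2 n(n-1) - 4 n + 4) a_n = 0.
Thus a_{n+2} = (-2 n(n-1) + 4 n - 4) / ((n+1)(n+2)) * a_n.

Check with a_0 = 1, a_1 = -2 (apply the recurrence for n = 0, 1, 2, 3): a_0 = 1, a_1 = -2, a_2 = -2, a_3 = 0, a_4 = 0, a_5 = 0.

a_(n+2) = (-2 n(n-1) + 4 n - 4) / ((n+1)(n+2)) * a_n; check: a_0 = 1, a_1 = -2, a_2 = -2, a_3 = 0, a_4 = 0, a_5 = 0


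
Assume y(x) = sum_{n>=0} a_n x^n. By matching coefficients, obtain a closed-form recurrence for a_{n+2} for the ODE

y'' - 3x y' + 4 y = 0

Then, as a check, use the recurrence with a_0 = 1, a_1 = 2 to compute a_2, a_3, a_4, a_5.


Substitute y = sum_n a_n x^n.
y''(x) has coefficient (n+2)(n+1) a_{n+2} at x^n;
-3 x y'(x) has coefficient -3 n a_n at x^n (shift);
4 y(x) has coefficient 4 a_n at x^n.
Matching x^n: (n+2)(n+1) a_{n+2} + (-3n + 4) a_n = 0.
Thus a_{n+2} = (3n - 4) / ((n+1)(n+2)) * a_n.

Check with a_0 = 1, a_1 = 2 (apply the recurrence for n = 0, 1, 2, 3): a_0 = 1, a_1 = 2, a_2 = -2, a_3 = -1/3, a_4 = -1/3, a_5 = -1/12.

a_(n+2) = (3n - 4) / ((n+1)(n+2)) * a_n; check: a_0 = 1, a_1 = 2, a_2 = -2, a_3 = -1/3, a_4 = -1/3, a_5 = -1/12


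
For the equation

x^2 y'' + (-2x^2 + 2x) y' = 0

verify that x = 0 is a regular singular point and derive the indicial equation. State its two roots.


Divide by x^2 to reach normal form y'' + P_1(x) y' + P_2(x) y = 0 with P_1(x) = -2 + 2/x and P_2(x) = 0.
x = 0 is a singular point because the y'-coefficient -2 + 2/x has a pole at x = 0.
It is a regular singular point because x P_1(x) = p(x) = 2 - 2x and x^2 P_2(x) = q(x) = 0 are polynomials, hence analytic at x = 0.
p(0) = 2,  q(0) = 0.
Indicial equation: r(r-1) + p(0) r + q(0) = 0, i.e. r^2 + (p(0) - 1) r + q(0) = 0, i.e. r^2 + 1 r = 0.
Discriminant: (1)^2 - 4(0) = 1, so r = (-1 ± 1)/2.
Solving: r_1 = 0, r_2 = -1.

indicial: r^2 + 1 r = 0; roots r_1 = 0, r_2 = -1


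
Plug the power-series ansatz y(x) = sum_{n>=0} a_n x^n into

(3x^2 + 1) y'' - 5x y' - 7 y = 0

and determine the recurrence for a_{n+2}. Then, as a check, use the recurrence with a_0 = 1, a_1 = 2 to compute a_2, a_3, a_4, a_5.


Substitute y = sum_n a_n x^n.
(1 + 3 x^2) y'' contributes (n+2)(n+1) a_{n+2} + 3 n(n-1) a_n at x^n.
-5 x y'(x) contributes -5 n a_n at x^n.
-7 y(x) contributes -7 a_n at x^n.
Matching x^n: (n+2)(n+1) a_{n+2} + (3 n(n-1) - 5 n - 7) a_n = 0.
Thus a_{n+2} = (-3 n(n-1) + 5 n + 7) / ((n+1)(n+2)) * a_n.

Check with a_0 = 1, a_1 = 2 (apply the recurrence for n = 0, 1, 2, 3): a_0 = 1, a_1 = 2, a_2 = 7/2, a_3 = 4, a_4 = 77/24, a_5 = 4/5.

a_(n+2) = (-3 n(n-1) + 5 n + 7) / ((n+1)(n+2)) * a_n; check: a_0 = 1, a_1 = 2, a_2 = 7/2, a_3 = 4, a_4 = 77/24, a_5 = 4/5


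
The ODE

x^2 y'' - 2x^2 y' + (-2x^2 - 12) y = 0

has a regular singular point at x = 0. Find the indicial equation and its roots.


Divide by x^2 to reach normal form y'' + P_1(x) y' + P_2(x) y = 0 with P_1(x) = -2 and P_2(x) = -2 - 12/x^2.
x = 0 is a singular point because the y-coefficient -2 - 12/x^2 has a pole at x = 0.
It is a regular singular point because x P_1(x) = p(x) = -2x and x^2 P_2(x) = q(x) = -2x^2 - 12 are polynomials, hence analytic at x = 0.
p(0) = 0,  q(0) = -12.
Indicial equation: r(r-1) + p(0) r + q(0) = 0, i.e. r^2 + (p(0) - 1) r + q(0) = 0, i.e. r^2 - 1 r - 12 = 0.
Discriminant: (-1)^2 - 4(-12) = 49, so r = (1 ± 7)/2.
Solving: r_1 = 4, r_2 = -3.

indicial: r^2 - 1 r - 12 = 0; roots r_1 = 4, r_2 = -3


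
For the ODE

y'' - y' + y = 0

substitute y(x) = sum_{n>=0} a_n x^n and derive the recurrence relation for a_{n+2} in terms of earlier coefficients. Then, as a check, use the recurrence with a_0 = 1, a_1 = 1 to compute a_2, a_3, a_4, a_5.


Substitute y = sum_n a_n x^n.
y''(x) has coefficient (n+2)(n+1) a_{n+2} at x^n;
-y'(x) has coefficient -(n+1) a_{n+1} at x^n;
y(x) has coefficient 1 a_n at x^n.
Matching x^n: (n+2)(n+1) a_{n+2} - (n+1) a_{n+1} + 1 a_n = 0.
Thus a_{n+2} = [(n+1) a_{n+1} - 1 a_n] / ((n+1)(n+2)).

Check with a_0 = 1, a_1 = 1 (apply the recurrence for n = 0, 1, 2, 3): a_0 = 1, a_1 = 1, a_2 = 0, a_3 = -1/6, a_4 = -1/24, a_5 = 0.

a_(n+2) = [(n+1) a_(n+1) - 1 a_n] / ((n+1)(n+2)); check: a_0 = 1, a_1 = 1, a_2 = 0, a_3 = -1/6, a_4 = -1/24, a_5 = 0


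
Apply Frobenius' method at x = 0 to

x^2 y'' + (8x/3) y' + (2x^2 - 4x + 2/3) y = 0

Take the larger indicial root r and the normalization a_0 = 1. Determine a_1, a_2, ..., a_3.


Write in Frobenius form y'' + (p(x)/x) y' + (q(x)/x^2) y = 0:
  p(x) = 8/3,  q(x) = 2x^2 - 4x + 2/3.
Indicial equation: r(r-1) + (8/3) r + (2/3) = 0 -> roots r_1 = -2/3, r_2 = -1.
Take r = r_1 = -2/3. Let y(x) = x^r sum_{n>=0} a_n x^n with a_0 = 1.
Substitute y = x^r sum a_n x^n and match x^{r+n}. The recurrence is
  D(n) a_n - 4 a_{n-1} + 2 a_{n-2} = 0,  where D(n) = (r+n)(r+n-1) + (8/3)(r+n) + (2/3).
  a_n = [4 a_{n-1} - 2 a_{n-2}] / D(n).
Since the indicial polynomial factors as (r - r_1)(r - r_2), D(n) = (r_1 + n - r_1)(r_1 + n - r_2) = n(n + 1/3).
Evaluating step by step (a_0 = 1):
  n = 1: D(1) = 1(1 + 1/3) = 4/3; numerator = 4(1) = 4; a_1 = (4)/(4/3) = 3
  n = 2: D(2) = 2(2 + 1/3) = 14/3; numerator = 4(3) - 2(1) = 10; a_2 = (10)/(14/3) = 15/7
  n = 3: D(3) = 3(3 + 1/3) = 10; numerator = 4(15/7) - 2(3) = 18/7; a_3 = (18/7)/(10) = 9/35

r = -2/3; a_0 = 1; a_1 = 3; a_2 = 15/7; a_3 = 9/35


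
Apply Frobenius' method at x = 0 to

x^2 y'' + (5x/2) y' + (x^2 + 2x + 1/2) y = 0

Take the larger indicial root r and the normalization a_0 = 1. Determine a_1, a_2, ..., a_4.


Write in Frobenius form y'' + (p(x)/x) y' + (q(x)/x^2) y = 0:
  p(x) = 5/2,  q(x) = x^2 + 2x + 1/2.
Indicial equation: r(r-1) + (5/2) r + (1/2) = 0 -> roots r_1 = -1/2, r_2 = -1.
Take r = r_1 = -1/2. Let y(x) = x^r sum_{n>=0} a_n x^n with a_0 = 1.
Substitute y = x^r sum a_n x^n and match x^{r+n}. The recurrence is
  D(n) a_n + 2 a_{n-1} + 1 a_{n-2} = 0,  where D(n) = (r+n)(r+n-1) + (5/2)(r+n) + (1/2).
  a_n = [-2 a_{n-1} - 1 a_{n-2}] / D(n).
Since the indicial polynomial factors as (r - r_1)(r - r_2), D(n) = (r_1 + n - r_1)(r_1 + n - r_2) = n(n + 1/2).
Evaluating step by step (a_0 = 1):
  n = 1: D(1) = 1(1 + 1/2) = 3/2; numerator = -2(1) = -2; a_1 = (-2)/(3/2) = -4/3
  n = 2: D(2) = 2(2 + 1/2) = 5; numerator = -2(-4/3) - 1(1) = 5/3; a_2 = (5/3)/(5) = 1/3
  n = 3: D(3) = 3(3 + 1/2) = 21/2; numerator = -2(1/3) - 1(-4/3) = 2/3; a_3 = (2/3)/(21/2) = 4/63
  n = 4: D(4) = 4(4 + 1/2) = 18; numerator = -2(4/63) - 1(1/3) = -29/63; a_4 = (-29/63)/(18) = -29/1134

r = -1/2; a_0 = 1; a_1 = -4/3; a_2 = 1/3; a_3 = 4/63; a_4 = -29/1134


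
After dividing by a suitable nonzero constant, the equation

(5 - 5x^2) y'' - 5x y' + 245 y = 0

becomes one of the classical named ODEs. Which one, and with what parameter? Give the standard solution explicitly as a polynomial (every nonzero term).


All three coefficients share the factor 5; dividing through by 5 gives  (1 - x^2) y'' - x y' + 49 y = 0.
This matches the Chebyshev equation (1 - x^2) y'' - x y' + n^2 y = 0 (note the -x y' term, not -2x y') with n^2 = 49, so n = 7; the polynomial solution is T_7(x).
With y = sum_k a_k x^k, matching x^k gives (k+2)(k+1) a_{k+2} = (k^2 - n^2) a_k = (k - 7)(k + 7) a_k. The right side vanishes at k = 7, so the series with the parity of 7 terminates at degree 7.
Standard normalization: leading coefficient of T_n is 2^(n-1), so a_7 = 2^6 = 64. Work downward with a_k = (k+1)(k+2) a_{k+2} / ((k - 7)(k + 7)):
  a_5 = (6)(7)(64) / ((5 - 7)(5 + 7)) = 2688/(-24) = -112
  a_3 = (4)(5)(-112) / ((3 - 7)(3 + 7)) = -2240/(-40) = 56
  a_1 = (2)(3)(56) / ((1 - 7)(1 + 7)) = 336/(-48) = -7
Hence T_7(x) = 64 x^7 - 112 x^5 + 56 x^3 - 7 x.

T_7(x); series = 64 x^7 - 112 x^5 + 56 x^3 - 7 x


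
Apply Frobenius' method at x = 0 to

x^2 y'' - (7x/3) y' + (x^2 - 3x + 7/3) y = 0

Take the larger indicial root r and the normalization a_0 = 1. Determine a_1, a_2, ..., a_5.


Write in Frobenius form y'' + (p(x)/x) y' + (q(x)/x^2) y = 0:
  p(x) = -7/3,  q(x) = x^2 - 3x + 7/3.
Indicial equation: r(r-1) + (-7/3) r + (7/3) = 0 -> roots r_1 = 7/3, r_2 = 1.
Take r = r_1 = 7/3. Let y(x) = x^r sum_{n>=0} a_n x^n with a_0 = 1.
Substitute y = x^r sum a_n x^n and match x^{r+n}. The recurrence is
  D(n) a_n - 3 a_{n-1} + 1 a_{n-2} = 0,  where D(n) = (r+n)(r+n-1) + (-7/3)(r+n) + (7/3).
  a_n = [3 a_{n-1} - 1 a_{n-2}] / D(n).
Since the indicial polynomial factors as (r - r_1)(r - r_2), D(n) = (r_1 + n - r_1)(r_1 + n - r_2) = n(n + 4/3).
Evaluating step by step (a_0 = 1):
  n = 1: D(1) = 1(1 + 4/3) = 7/3; numerator = 3(1) = 3; a_1 = (3)/(7/3) = 9/7
  n = 2: D(2) = 2(2 + 4/3) = 20/3; numerator = 3(9/7) - 1(1) = 20/7; a_2 = (20/7)/(20/3) = 3/7
  n = 3: D(3) = 3(3 + 4/3) = 13; numerator = 3(3/7) - 1(9/7) = 0; a_3 = (0)/(13) = 0
  n = 4: D(4) = 4(4 + 4/3) = 64/3; numerator = 3(0) - 1(3/7) = -3/7; a_4 = (-3/7)/(64/3) = -9/448
  n = 5: D(5) = 5(5 + 4/3) = 95/3; numerator = 3(-9/448) - 1(0) = -27/448; a_5 = (-27/448)/(95/3) = -81/42560

r = 7/3; a_0 = 1; a_1 = 9/7; a_2 = 3/7; a_3 = 0; a_4 = -9/448; a_5 = -81/42560


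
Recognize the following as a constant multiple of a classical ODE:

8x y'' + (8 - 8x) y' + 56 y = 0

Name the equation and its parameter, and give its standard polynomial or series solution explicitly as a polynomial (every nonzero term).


All three coefficients share the factor 8; dividing through by 8 gives  x y'' + (1 - x) y' + 7 y = 0.
This matches the Laguerre equation x y'' + (1 - x) y' + n y = 0 with n = 7; the polynomial solution is L_7(x).
With y = sum_k a_k x^k, matching x^k gives (k+1)k a_{k+1} + (k+1) a_{k+1} - k a_k + n a_k = 0, i.e. (k+1)^2 a_{k+1} = (k - n) a_k = (k - 7) a_k. The right side vanishes at k = 7, so the series terminates at degree 7.
Standard normalization L_n(0) = 1 gives a_0 = 1. Work upward with a_{k+1} = (k - 7) a_k / (k+1)^2:
  a_1 = (0 - 7)(1) / 1^2 = -7/1 = -7
  a_2 = (1 - 7)(-7) / 2^2 = 42/4 = 21/2
  a_3 = (2 - 7)(21/2) / 3^2 = (-105/2)/9 = -35/6
  a_4 = (3 - 7)(-35/6) / 4^2 = (70/3)/16 = 35/24
  a_5 = (4 - 7)(35/24) / 5^2 = (-35/8)/25 = -7/40
  a_6 = (5 - 7)(-7/40) / 6^2 = (7/20)/36 = 7/720
  a_7 = (6 - 7)(7/720) / 7^2 = (-7/720)/49 = -1/5040
Hence L_7(x) = -x^7/5040 + 7 x^6/720 - 7 x^5/40 + 35 x^4/24 - 35 x^3/6 + 21 x^2/2 - 7 x + 1.

L_7(x); series = -x^7/5040 + 7 x^6/720 - 7 x^5/40 + 35 x^4/24 - 35 x^3/6 + 21 x^2/2 - 7 x + 1


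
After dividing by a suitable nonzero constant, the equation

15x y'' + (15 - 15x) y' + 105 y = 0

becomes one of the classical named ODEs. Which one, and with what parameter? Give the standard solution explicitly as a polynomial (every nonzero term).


All three coefficients share the factor 15; dividing through by 15 gives  x y'' + (1 - x) y' + 7 y = 0.
This matches the Laguerre equation x y'' + (1 - x) y' + n y = 0 with n = 7; the polynomial solution is L_7(x).
With y = sum_k a_k x^k, matching x^k gives (k+1)k a_{k+1} + (k+1) a_{k+1} - k a_k + n a_k = 0, i.e. (k+1)^2 a_{k+1} = (k - n) a_k = (k - 7) a_k. The right side vanishes at k = 7, so the series terminates at degree 7.
Standard normalization L_n(0) = 1 gives a_0 = 1. Work upward with a_{k+1} = (k - 7) a_k / (k+1)^2:
  a_1 = (0 - 7)(1) / 1^2 = -7/1 = -7
  a_2 = (1 - 7)(-7) / 2^2 = 42/4 = 21/2
  a_3 = (2 - 7)(21/2) / 3^2 = (-105/2)/9 = -35/6
  a_4 = (3 - 7)(-35/6) / 4^2 = (70/3)/16 = 35/24
  a_5 = (4 - 7)(35/24) / 5^2 = (-35/8)/25 = -7/40
  a_6 = (5 - 7)(-7/40) / 6^2 = (7/20)/36 = 7/720
  a_7 = (6 - 7)(7/720) / 7^2 = (-7/720)/49 = -1/5040
Hence L_7(x) = -x^7/5040 + 7 x^6/720 - 7 x^5/40 + 35 x^4/24 - 35 x^3/6 + 21 x^2/2 - 7 x + 1.

L_7(x); series = -x^7/5040 + 7 x^6/720 - 7 x^5/40 + 35 x^4/24 - 35 x^3/6 + 21 x^2/2 - 7 x + 1


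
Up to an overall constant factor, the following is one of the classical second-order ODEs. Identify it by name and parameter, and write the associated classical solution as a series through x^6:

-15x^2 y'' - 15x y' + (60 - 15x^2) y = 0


All three coefficients share the factor -15; dividing through by -15 gives  x^2 y'' + x y' + (x^2 - 4) y = 0.
This matches the Bessel equation x^2 y'' + x y' + (x^2 - nu^2) y = 0 with nu^2 = 4, so nu = 2; the solution bounded at x = 0 is J_2(x).
Frobenius at x = 0: indicial roots ±nu; for r = nu the recurrence k(k + 2nu) c_k = -c_{k-2} gives the standard series J_nu(x) = sum_{k>=0} (-1)^k / (k! (k+nu)!) (x/2)^(2k+nu). Evaluate the first 3 terms:
  k = 0: (-1)^0 / (0! * 2! * 2^2) x^2 = 1/(1*2*4) x^2 = (1/8) x^2
  k = 1: (-1)^1 / (1! * 3! * 2^4) x^4 = -1/(1*6*16) x^4 = (-1/96) x^4
  k = 2: (-1)^2 / (2! * 4! * 2^6) x^6 = 1/(2*24*64) x^6 = (1/3072) x^6
Hence J_2(x) = x^6/3072 - x^4/96 + x^2/8 + ....

J_2(x); series = x^6/3072 - x^4/96 + x^2/8


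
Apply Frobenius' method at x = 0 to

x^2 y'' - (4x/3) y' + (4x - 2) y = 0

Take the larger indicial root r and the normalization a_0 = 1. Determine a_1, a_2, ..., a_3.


Write in Frobenius form y'' + (p(x)/x) y' + (q(x)/x^2) y = 0:
  p(x) = -4/3,  q(x) = 4x - 2.
Indicial equation: r(r-1) + (-4/3) r + (-2) = 0 -> roots r_1 = 3, r_2 = -2/3.
Take r = r_1 = 3. Let y(x) = x^r sum_{n>=0} a_n x^n with a_0 = 1.
Substitute y = x^r sum a_n x^n and match x^{r+n}. The recurrence is
  D(n) a_n + 4 a_{n-1} = 0,  where D(n) = (r+n)(r+n-1) + (-4/3)(r+n) + (-2).
  a_n = -4 / D(n) * a_{n-1}.
Since the indicial polynomial factors as (r - r_1)(r - r_2), D(n) = (r_1 + n - r_1)(r_1 + n - r_2) = n(n + 11/3).
Evaluating step by step (a_0 = 1):
  n = 1: D(1) = 1(1 + 11/3) = 14/3; numerator = -4(1) = -4; a_1 = (-4)/(14/3) = -6/7
  n = 2: D(2) = 2(2 + 11/3) = 34/3; numerator = -4(-6/7) = 24/7; a_2 = (24/7)/(34/3) = 36/119
  n = 3: D(3) = 3(3 + 11/3) = 20; numerator = -4(36/119) = -144/119; a_3 = (-144/119)/(20) = -36/595

r = 3; a_0 = 1; a_1 = -6/7; a_2 = 36/119; a_3 = -36/595


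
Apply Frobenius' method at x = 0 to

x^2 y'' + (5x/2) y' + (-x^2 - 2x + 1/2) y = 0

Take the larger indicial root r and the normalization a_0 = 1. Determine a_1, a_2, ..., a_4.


Write in Frobenius form y'' + (p(x)/x) y' + (q(x)/x^2) y = 0:
  p(x) = 5/2,  q(x) = -x^2 - 2x + 1/2.
Indicial equation: r(r-1) + (5/2) r + (1/2) = 0 -> roots r_1 = -1/2, r_2 = -1.
Take r = r_1 = -1/2. Let y(x) = x^r sum_{n>=0} a_n x^n with a_0 = 1.
Substitute y = x^r sum a_n x^n and match x^{r+n}. The recurrence is
  D(n) a_n - 2 a_{n-1} - 1 a_{n-2} = 0,  where D(n) = (r+n)(r+n-1) + (5/2)(r+n) + (1/2).
  a_n = [2 a_{n-1} + 1 a_{n-2}] / D(n).
Since the indicial polynomial factors as (r - r_1)(r - r_2), D(n) = (r_1 + n - r_1)(r_1 + n - r_2) = n(n + 1/2).
Evaluating step by step (a_0 = 1):
  n = 1: D(1) = 1(1 + 1/2) = 3/2; numerator = 2(1) = 2; a_1 = (2)/(3/2) = 4/3
  n = 2: D(2) = 2(2 + 1/2) = 5; numerator = 2(4/3) + 1(1) = 11/3; a_2 = (11/3)/(5) = 11/15
  n = 3: D(3) = 3(3 + 1/2) = 21/2; numerator = 2(11/15) + 1(4/3) = 14/5; a_3 = (14/5)/(21/2) = 4/15
  n = 4: D(4) = 4(4 + 1/2) = 18; numerator = 2(4/15) + 1(11/15) = 19/15; a_4 = (19/15)/(18) = 19/270

r = -1/2; a_0 = 1; a_1 = 4/3; a_2 = 11/15; a_3 = 4/15; a_4 = 19/270


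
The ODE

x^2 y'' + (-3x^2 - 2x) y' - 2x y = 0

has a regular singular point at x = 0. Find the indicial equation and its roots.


Divide by x^2 to reach normal form y'' + P_1(x) y' + P_2(x) y = 0 with P_1(x) = -3 - 2/x and P_2(x) = -2/x.
x = 0 is a singular point because the y'-coefficient -3 - 2/x has a pole at x = 0 and the y-coefficient -2/x has a pole at x = 0.
It is a regular singular point because x P_1(x) = p(x) = -3x - 2 and x^2 P_2(x) = q(x) = -2x are polynomials, hence analytic at x = 0.
p(0) = -2,  q(0) = 0.
Indicial equation: r(r-1) + p(0) r + q(0) = 0, i.e. r^2 + (p(0) - 1) r + q(0) = 0, i.e. r^2 - 3 r = 0.
Discriminant: (-3)^2 - 4(0) = 9, so r = (3 ± 3)/2.
Solving: r_1 = 3, r_2 = 0.

indicial: r^2 - 3 r = 0; roots r_1 = 3, r_2 = 0


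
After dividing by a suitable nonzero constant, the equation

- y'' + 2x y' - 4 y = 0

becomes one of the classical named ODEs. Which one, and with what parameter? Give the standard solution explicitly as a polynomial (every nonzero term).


All three coefficients share the factor -1; dividing through by -1 gives  y'' - 2x y' + 4 y = 0.
This matches the Hermite equation y'' - 2x y' + 2n y = 0 with 2n = 4, so n = 2; the polynomial solution is H_2(x).
With y = sum_k a_k x^k, matching x^k gives (k+2)(k+1) a_{k+2} = 2(k - n) a_k = 2(k - 2) a_k. The right side vanishes at k = 2, so the series with the parity of 2 terminates at degree 2.
Standard normalization: leading coefficient of H_n is 2^n, so a_2 = 2^2 = 4. Work downward with a_k = (k+1)(k+2) a_{k+2} / (2(k - n)):
  a_0 = (1)(2)(4) / (2(0 - 2)) = 8/(-4) = -2
Hence H_2(x) = 4 x^2 - 2.

H_2(x); series = 4 x^2 - 2


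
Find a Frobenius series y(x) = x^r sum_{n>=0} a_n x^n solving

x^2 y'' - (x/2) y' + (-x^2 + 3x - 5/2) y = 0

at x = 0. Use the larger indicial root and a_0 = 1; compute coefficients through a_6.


Write in Frobenius form y'' + (p(x)/x) y' + (q(x)/x^2) y = 0:
  p(x) = -1/2,  q(x) = -x^2 + 3x - 5/2.
Indicial equation: r(r-1) + (-1/2) r + (-5/2) = 0 -> roots r_1 = 5/2, r_2 = -1.
Take r = r_1 = 5/2. Let y(x) = x^r sum_{n>=0} a_n x^n with a_0 = 1.
Substitute y = x^r sum a_n x^n and match x^{r+n}. The recurrence is
  D(n) a_n + 3 a_{n-1} - 1 a_{n-2} = 0,  where D(n) = (r+n)(r+n-1) + (-1/2)(r+n) + (-5/2).
  a_n = [-3 a_{n-1} + 1 a_{n-2}] / D(n).
Since the indicial polynomial factors as (r - r_1)(r - r_2), D(n) = (r_1 + n - r_1)(r_1 + n - r_2) = n(n + 7/2).
Evaluating step by step (a_0 = 1):
  n = 1: D(1) = 1(1 + 7/2) = 9/2; numerator = -3(1) = -3; a_1 = (-3)/(9/2) = -2/3
  n = 2: D(2) = 2(2 + 7/2) = 11; numerator = -3(-2/3) + 1(1) = 3; a_2 = (3)/(11) = 3/11
  n = 3: D(3) = 3(3 + 7/2) = 39/2; numerator = -3(3/11) + 1(-2/3) = -49/33; a_3 = (-49/33)/(39/2) = -98/1287
  n = 4: D(4) = 4(4 + 7/2) = 30; numerator = -3(-98/1287) + 1(3/11) = 215/429; a_4 = (215/429)/(30) = 43/2574
  n = 5: D(5) = 5(5 + 7/2) = 85/2; numerator = -3(43/2574) + 1(-98/1287) = -25/198; a_5 = (-25/198)/(85/2) = -5/1683
  n = 6: D(6) = 6(6 + 7/2) = 57; numerator = -3(-5/1683) + 1(43/2574) = 1121/43758; a_6 = (1121/43758)/(57) = 59/131274

r = 5/2; a_0 = 1; a_1 = -2/3; a_2 = 3/11; a_3 = -98/1287; a_4 = 43/2574; a_5 = -5/1683; a_6 = 59/131274


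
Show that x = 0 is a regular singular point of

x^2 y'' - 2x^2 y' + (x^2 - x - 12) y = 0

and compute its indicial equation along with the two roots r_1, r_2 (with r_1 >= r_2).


Divide by x^2 to reach normal form y'' + P_1(x) y' + P_2(x) y = 0 with P_1(x) = -2 and P_2(x) = 1 - 1/x - 12/x^2.
x = 0 is a singular point because the y-coefficient 1 - 1/x - 12/x^2 has a pole at x = 0.
It is a regular singular point because x P_1(x) = p(x) = -2x and x^2 P_2(x) = q(x) = x^2 - x - 12 are polynomials, hence analytic at x = 0.
p(0) = 0,  q(0) = -12.
Indicial equation: r(r-1) + p(0) r + q(0) = 0, i.e. r^2 + (p(0) - 1) r + q(0) = 0, i.e. r^2 - 1 r - 12 = 0.
Discriminant: (-1)^2 - 4(-12) = 49, so r = (1 ± 7)/2.
Solving: r_1 = 4, r_2 = -3.

indicial: r^2 - 1 r - 12 = 0; roots r_1 = 4, r_2 = -3


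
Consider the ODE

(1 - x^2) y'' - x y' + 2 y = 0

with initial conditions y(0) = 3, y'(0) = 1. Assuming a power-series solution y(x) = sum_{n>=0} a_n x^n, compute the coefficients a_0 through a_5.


Ansatz: y(x) = sum_{n>=0} a_n x^n, so y'(x) = sum_{n>=1} n a_n x^(n-1) and y''(x) = sum_{n>=2} n(n-1) a_n x^(n-2).
Substitute into P(x) y'' + Q(x) y' + R(x) y = 0 with P(x) = 1 - x^2, Q(x) = -x, R(x) = 2, and match powers of x.
Initial conditions: a_0 = 3, a_1 = 1.
Setting the coefficient of each power of x to zero and solving order by order (substituting the coefficients already found):
  x^0: 2 a_2 + 2 a_0 = 0  ->  2 a_2 = -2 a_0 = -6  ->  a_2 = -3
  x^1: 6 a_3 + a_1 = 0  ->  6 a_3 = -a_1 = -1  ->  a_3 = -1/6
  x^2: 12 a_4 - 2 a_2 = 0  ->  12 a_4 = 2 a_2 = -6  ->  a_4 = -1/2
  x^3: 20 a_5 - 7 a_3 = 0  ->  20 a_5 = 7 a_3 = -7/6  ->  a_5 = -7/120
Truncated series: y(x) = 3 + x - 3 x^2 - (1/6) x^3 - (1/2) x^4 - (7/120) x^5 + O(x^6).

a_0 = 3; a_1 = 1; a_2 = -3; a_3 = -1/6; a_4 = -1/2; a_5 = -7/120


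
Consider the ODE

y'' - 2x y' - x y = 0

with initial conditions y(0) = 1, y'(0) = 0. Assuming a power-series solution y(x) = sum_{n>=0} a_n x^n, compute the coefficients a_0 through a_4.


Ansatz: y(x) = sum_{n>=0} a_n x^n, so y'(x) = sum_{n>=1} n a_n x^(n-1) and y''(x) = sum_{n>=2} n(n-1) a_n x^(n-2).
Substitute into P(x) y'' + Q(x) y' + R(x) y = 0 with P(x) = 1, Q(x) = -2x, R(x) = -x, and match powers of x.
Initial conditions: a_0 = 1, a_1 = 0.
Setting the coefficient of each power of x to zero and solving order by order (substituting the coefficients already found):
  x^0: 2 a_2 = 0  ->  a_2 = 0
  x^1: 6 a_3 - 2 a_1 - a_0 = 0  ->  6 a_3 = 2 a_1 + a_0 = 1  ->  a_3 = 1/6
  x^2: 12 a_4 - 4 a_2 - a_1 = 0  ->  12 a_4 = 4 a_2 + a_1 = 0  ->  a_4 = 0
Truncated series: y(x) = 1 + (1/6) x^3 + O(x^5).

a_0 = 1; a_1 = 0; a_2 = 0; a_3 = 1/6; a_4 = 0


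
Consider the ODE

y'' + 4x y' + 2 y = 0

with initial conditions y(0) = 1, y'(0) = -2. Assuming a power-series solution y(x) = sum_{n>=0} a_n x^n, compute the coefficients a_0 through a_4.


Ansatz: y(x) = sum_{n>=0} a_n x^n, so y'(x) = sum_{n>=1} n a_n x^(n-1) and y''(x) = sum_{n>=2} n(n-1) a_n x^(n-2).
Substitute into P(x) y'' + Q(x) y' + R(x) y = 0 with P(x) = 1, Q(x) = 4x, R(x) = 2, and match powers of x.
Initial conditions: a_0 = 1, a_1 = -2.
Setting the coefficient of each power of x to zero and solving order by order (substituting the coefficients already found):
  x^0: 2 a_2 + 2 a_0 = 0  ->  2 a_2 = -2 a_0 = -2  ->  a_2 = -1
  x^1: 6 a_3 + 6 a_1 = 0  ->  6 a_3 = -6 a_1 = 12  ->  a_3 = 2
  x^2: 12 a_4 + 10 a_2 = 0  ->  12 a_4 = -10 a_2 = 10  ->  a_4 = 5/6
Truncated series: y(x) = 1 - 2 x - x^2 + 2 x^3 + (5/6) x^4 + O(x^5).

a_0 = 1; a_1 = -2; a_2 = -1; a_3 = 2; a_4 = 5/6


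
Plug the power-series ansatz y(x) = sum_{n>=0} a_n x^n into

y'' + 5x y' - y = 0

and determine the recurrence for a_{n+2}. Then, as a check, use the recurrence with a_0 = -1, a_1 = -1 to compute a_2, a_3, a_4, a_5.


Substitute y = sum_n a_n x^n.
y''(x) has coefficient (n+2)(n+1) a_{n+2} at x^n;
5 x y'(x) has coefficient 5 n a_n at x^n (shift);
-y(x) has coefficient -1 a_n at x^n.
Matching x^n: (n+2)(n+1) a_{n+2} + (5n - 1) a_n = 0.
Thus a_{n+2} = (-5n + 1) / ((n+1)(n+2)) * a_n.

Check with a_0 = -1, a_1 = -1 (apply the recurrence for n = 0, 1, 2, 3): a_0 = -1, a_1 = -1, a_2 = -1/2, a_3 = 2/3, a_4 = 3/8, a_5 = -7/15.

a_(n+2) = (-5n + 1) / ((n+1)(n+2)) * a_n; check: a_0 = -1, a_1 = -1, a_2 = -1/2, a_3 = 2/3, a_4 = 3/8, a_5 = -7/15


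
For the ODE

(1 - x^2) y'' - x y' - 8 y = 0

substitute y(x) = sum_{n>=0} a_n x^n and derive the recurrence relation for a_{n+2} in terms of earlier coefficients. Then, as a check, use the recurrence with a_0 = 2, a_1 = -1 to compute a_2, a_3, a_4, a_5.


Substitute y = sum_n a_n x^n.
(1 - 1 x^2) y'' contributes (n+2)(n+1) a_{n+2} - n(n-1) a_n at x^n.
-x y'(x) contributes -n a_n at x^n.
-8 y(x) contributes -8 a_n at x^n.
Matching x^n: (n+2)(n+1) a_{n+2} + (-n(n-1) - n - 8) a_n = 0.
Thus a_{n+2} = (n(n-1) + n + 8) / ((n+1)(n+2)) * a_n.

Check with a_0 = 2, a_1 = -1 (apply the recurrence for n = 0, 1, 2, 3): a_0 = 2, a_1 = -1, a_2 = 8, a_3 = -3/2, a_4 = 8, a_5 = -51/40.

a_(n+2) = (n(n-1) + n + 8) / ((n+1)(n+2)) * a_n; check: a_0 = 2, a_1 = -1, a_2 = 8, a_3 = -3/2, a_4 = 8, a_5 = -51/40


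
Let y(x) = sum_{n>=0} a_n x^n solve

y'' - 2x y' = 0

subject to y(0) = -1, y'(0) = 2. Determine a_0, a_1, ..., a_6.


Ansatz: y(x) = sum_{n>=0} a_n x^n, so y'(x) = sum_{n>=1} n a_n x^(n-1) and y''(x) = sum_{n>=2} n(n-1) a_n x^(n-2).
Substitute into P(x) y'' + Q(x) y' + R(x) y = 0 with P(x) = 1, Q(x) = -2x, R(x) = 0, and match powers of x.
Initial conditions: a_0 = -1, a_1 = 2.
Setting the coefficient of each power of x to zero and solving order by order (substituting the coefficients already found):
  x^0: 2 a_2 = 0  ->  a_2 = 0
  x^1: 6 a_3 - 2 a_1 = 0  ->  6 a_3 = 2 a_1 = 4  ->  a_3 = 2/3
  x^2: 12 a_4 - 4 a_2 = 0  ->  12 a_4 = 4 a_2 = 0  ->  a_4 = 0
  x^3: 20 a_5 - 6 a_3 = 0  ->  20 a_5 = 6 a_3 = 4  ->  a_5 = 1/5
  x^4: 30 a_6 - 8 a_4 = 0  ->  30 a_6 = 8 a_4 = 0  ->  a_6 = 0
Truncated series: y(x) = -1 + 2 x + (2/3) x^3 + (1/5) x^5 + O(x^7).

a_0 = -1; a_1 = 2; a_2 = 0; a_3 = 2/3; a_4 = 0; a_5 = 1/5; a_6 = 0
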